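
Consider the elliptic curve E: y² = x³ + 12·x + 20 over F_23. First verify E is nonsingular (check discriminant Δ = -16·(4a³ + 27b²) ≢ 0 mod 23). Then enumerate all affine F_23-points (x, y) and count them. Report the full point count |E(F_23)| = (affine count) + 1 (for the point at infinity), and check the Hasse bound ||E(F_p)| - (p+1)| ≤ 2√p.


Affine points = {(2, 11), (2, 12), (6, 3), (6, 20), (9, 11), (9, 12), (10, 6), (10, 17), (12, 11), (12, 12), (13, 2), (13, 21), (17, 10), (17, 13), (19, 0), (20, 7), (20, 16)}; affine count = 17; |E(F_23)| = 18.

Discriminant check: Δ ∝ 4a³ + 27b² = 4·12³ + 27·20² = 4·1728 + 27·400 ≡ 2 (mod 23). Nonzero ⇒ E is nonsingular.
For each x ∈ F_23, compute rhs = x³ + 12·x + 20 mod 23, then count y ∈ F_23 with y² ≡ rhs.
  x = 0: rhs = 20, matching y values: none (0 points).
  x = 1: rhs = 10, matching y values: none (0 points).
  x = 2: rhs = 6, matching y values: 11, 12 (2 points).
  x = 3: rhs = 14, matching y values: none (0 points).
  x = 4: rhs = 17, matching y values: none (0 points).
  x = 5: rhs = 21, matching y values: none (0 points).
  x = 6: rhs = 9, matching y values: 3, 20 (2 points).
  x = 7: rhs = 10, matching y values: none (0 points).
  x = 8: rhs = 7, matching y values: none (0 points).
  x = 9: rhs = 6, matching y values: 11, 12 (2 points).
  x = 10: rhs = 13, matching y values: 6, 17 (2 points).
  x = 11: rhs = 11, matching y values: none (0 points).
  x = 12: rhs = 6, matching y values: 11, 12 (2 points).
  x = 13: rhs = 4, matching y values: 2, 21 (2 points).
  x = 14: rhs = 11, matching y values: none (0 points).
  x = 15: rhs = 10, matching y values: none (0 points).
  x = 16: rhs = 7, matching y values: none (0 points).
  x = 17: rhs = 8, matching y values: 10, 13 (2 points).
  x = 18: rhs = 19, matching y values: none (0 points).
  x = 19: rhs = 0, matching y values: 0 (1 points).
  x = 20: rhs = 3, matching y values: 7, 16 (2 points).
  x = 21: rhs = 11, matching y values: none (0 points).
  x = 22: rhs = 7, matching y values: none (0 points).
Total affine count: 17.
Full point count |E(F_23)| = 17 + 1 = 18.
Hasse bound: |18 − (23+1)| = |-6| = 6 ≤ 2√23 ≈ 9.5917 ✓.


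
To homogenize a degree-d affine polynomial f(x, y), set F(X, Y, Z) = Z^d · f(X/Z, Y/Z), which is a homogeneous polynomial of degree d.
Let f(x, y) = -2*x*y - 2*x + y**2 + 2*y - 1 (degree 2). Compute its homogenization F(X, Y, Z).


F(X, Y, Z) = -2*X*Y - 2*X*Z + Y**2 + 2*Y*Z - Z**2

deg(f) = 2.
Substitute x = X/Z, y = Y/Z into f, then multiply by Z^2.
  monomial -2·x^1·y^1 ↦ -2·X^1·Y^1·Z^0.
  monomial -2·x^1·y^0 ↦ -2·X^1·Y^0·Z^1.
  monomial 1·x^0·y^2 ↦ 1·X^0·Y^2·Z^0.
  monomial 2·x^0·y^1 ↦ 2·X^0·Y^1·Z^1.
  monomial -1·x^0·y^0 ↦ -1·X^0·Y^0·Z^2.
Collecting: F(X, Y, Z) = -2*X*Y - 2*X*Z + Y**2 + 2*Y*Z - Z**2.


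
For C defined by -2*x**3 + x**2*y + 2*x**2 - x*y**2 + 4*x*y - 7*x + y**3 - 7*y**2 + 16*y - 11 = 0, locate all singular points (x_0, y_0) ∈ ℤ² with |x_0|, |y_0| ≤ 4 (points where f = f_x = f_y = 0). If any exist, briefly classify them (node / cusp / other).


Singular points: {(1, 3)}; classification: node.

Compute partial derivatives:
  f_x = -6*x**2 + 2*x*y + 4*x - y**2 + 4*y - 7.
  f_y = x**2 - 2*x*y + 4*x + 3*y**2 - 14*y + 16.
Scan x_0 ∈ {−4, ..., 4}. For each x_0, f_y(x_0, y) is a polynomial in y; find its integer roots y ∈ {−4, ..., 4}, then test f_x and f at those candidates.
  x = -4: f_y(-4, y) = 3*y**2 - 6*y + 16; no integer root y with |y| ≤ 4.
  x = -3: f_y(-3, y) = 3*y**2 - 8*y + 13; no integer root y with |y| ≤ 4.
  x = -2: f_y(-2, y) = 3*y**2 - 10*y + 12; no integer root y with |y| ≤ 4.
  x = -1: f_y(-1, y) = 3*y**2 - 12*y + 13; no integer root y with |y| ≤ 4.
  x = 0: f_y(0, y) = 3*y**2 - 14*y + 16; vanishes at y ∈ {2}. (0, 2): f_x = -3 ≠ 0.
  x = 1: f_y(1, y) = 3*y**2 - 16*y + 21; vanishes at y ∈ {3}. (1, 3): f_x = 0, f = 0 — SINGULAR.
  x = 2: f_y(2, y) = 3*y**2 - 18*y + 28; no integer root y with |y| ≤ 4.
  x = 3: f_y(3, y) = 3*y**2 - 20*y + 37; no integer root y with |y| ≤ 4.
  x = 4: f_y(4, y) = 3*y**2 - 22*y + 48; no integer root y with |y| ≤ 4.
Only singular point on the grid: (1, 3).
Classify: substitute x = 1 + u, y = 3 + v and expand: f = -2*u**3 + u**2*v - u**2 - u*v**2 + v**3 + v**2.
No constant or linear terms (consistent with a singular point). Quadratic part: -u**2 + v**2. Cubic part: -2*u**3 + u**2*v - u*v**2 + v**3.
The quadratic part v**2 - u**2 = (v − u)(v + u) splits into two distinct linear factors, so there are two distinct tangent lines y − 3 = ±(x − 1) — this is a node (ordinary double point).
Classification: node.


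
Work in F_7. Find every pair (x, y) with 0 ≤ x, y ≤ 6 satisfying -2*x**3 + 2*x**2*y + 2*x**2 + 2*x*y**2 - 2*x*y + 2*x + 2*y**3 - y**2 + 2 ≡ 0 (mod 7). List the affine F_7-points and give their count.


Affine F_7-points: {(0, 2), (1, 1), (2, 1), (2, 3), (2, 5), (3, 0), (4, 6), (5, 2), (6, 1)}; count = 9.

For each of the 49 pairs (x, y) ∈ F_7², evaluate f(x, y) mod 7. Record the zeros.
  x = 0: [0↦2, 1↦3, 2↦0, 3↦5, 4↦2, 5↦3, 6↦6]  zeros at y ∈ {2}
  x = 1: [0↦4, 1↦0, 2↦3, 3↦4, 4↦1, 5↦6, 6↦3]  zeros at y ∈ {1}
  x = 2: [0↦5, 1↦0, 2↦6, 3↦0, 4↦1, 5↦0, 6↦2]  zeros at y ∈ {1, 3, 5}
  x = 3: [0↦0, 1↦5, 2↦4, 3↦2, 4↦4, 5↦1, 6↦5]  zeros at y ∈ {0}
  x = 4: [0↦5, 1↦3, 2↦6, 3↦5, 4↦5, 5↦4, 6↦0]  zeros at y ∈ {6}
  x = 5: [0↦1, 1↦3, 2↦0, 3↦4, 4↦6, 5↦4, 6↦3]  zeros at y ∈ {2}
  x = 6: [0↦4, 1↦0, 2↦2, 3↦1, 4↦2, 5↦3, 6↦2]  zeros at y ∈ {1}
Collecting zeros: affine points = {(0, 2), (1, 1), (2, 1), (2, 3), (2, 5), (3, 0), (4, 6), (5, 2), (6, 1)}.
Total count |C(F_7)_aff| = 9.


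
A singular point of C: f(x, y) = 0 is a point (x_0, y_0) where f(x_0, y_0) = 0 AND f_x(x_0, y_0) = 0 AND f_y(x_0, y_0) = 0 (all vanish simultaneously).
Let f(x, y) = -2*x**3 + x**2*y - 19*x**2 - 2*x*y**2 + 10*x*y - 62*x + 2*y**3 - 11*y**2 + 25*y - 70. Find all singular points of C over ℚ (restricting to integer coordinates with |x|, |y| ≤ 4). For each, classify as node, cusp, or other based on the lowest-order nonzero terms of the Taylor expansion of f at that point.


Singular points: {(-3, 1)}; classification: cusp.

Compute partial derivatives:
  f_x = -6*x**2 + 2*x*y - 38*x - 2*y**2 + 10*y - 62.
  f_y = x**2 - 4*x*y + 10*x + 6*y**2 - 22*y + 25.
Scan x_0 ∈ {−4, ..., 4}. For each x_0, f_y(x_0, y) is a polynomial in y; find its integer roots y ∈ {−4, ..., 4}, then test f_x and f at those candidates.
  x = -4: f_y(-4, y) = 6*y**2 - 6*y + 1; no integer root y with |y| ≤ 4.
  x = -3: f_y(-3, y) = 6*y**2 - 10*y + 4; vanishes at y ∈ {1}. (-3, 1): f_x = 0, f = 0 — SINGULAR.
  x = -2: f_y(-2, y) = 6*y**2 - 14*y + 9; no integer root y with |y| ≤ 4.
  x = -1: f_y(-1, y) = 6*y**2 - 18*y + 16; no integer root y with |y| ≤ 4.
  x = 0: f_y(0, y) = 6*y**2 - 22*y + 25; no integer root y with |y| ≤ 4.
  x = 1: f_y(1, y) = 6*y**2 - 26*y + 36; no integer root y with |y| ≤ 4.
  x = 2: f_y(2, y) = 6*y**2 - 30*y + 49; no integer root y with |y| ≤ 4.
  x = 3: f_y(3, y) = 6*y**2 - 34*y + 64; no integer root y with |y| ≤ 4.
  x = 4: f_y(4, y) = 6*y**2 - 38*y + 81; no integer root y with |y| ≤ 4.
Only singular point on the grid: (-3, 1).
Classify: substitute x = -3 + u, y = 1 + v and expand: f = -2*u**3 + u**2*v - 2*u*v**2 + 2*v**3 + v**2.
No constant or linear terms (consistent with a singular point). Quadratic part: v**2. Cubic part: -2*u**3 + u**2*v - 2*u*v**2 + 2*v**3.
The quadratic part v**2 is a perfect square, so there is a single (double) tangent line v = 0, i.e. y = 1. Restricting the cubic part to that line (v = 0) leaves -2*u**3 ≠ 0, so f is not divisible by v and the branch is v² ≈ 2*u**3 to lowest order — this is a cusp.
Classification: cusp.


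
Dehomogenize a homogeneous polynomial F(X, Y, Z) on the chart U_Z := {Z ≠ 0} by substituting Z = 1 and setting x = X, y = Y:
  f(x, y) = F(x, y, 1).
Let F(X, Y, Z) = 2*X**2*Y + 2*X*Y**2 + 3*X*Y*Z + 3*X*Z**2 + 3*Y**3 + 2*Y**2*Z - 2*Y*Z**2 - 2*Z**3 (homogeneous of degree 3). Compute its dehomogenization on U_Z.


f(x, y) = 2*x**2*y + 2*x*y**2 + 3*x*y + 3*x + 3*y**3 + 2*y**2 - 2*y - 2

On U_Z we set Z = 1. Each monomial c·X^i·Y^j·Z^k in F becomes c·x^i·y^j·1^k = c·x^i·y^j.
Substituting Z = 1: F(X, Y, 1) = 2*x**2*y + 2*x*y**2 + 3*x*y + 3*x + 3*y**3 + 2*y**2 - 2*y - 2.
Note: deg(f) ≤ deg(F) = 3; strict inequality happens when F is divisible by Z (lost terms).


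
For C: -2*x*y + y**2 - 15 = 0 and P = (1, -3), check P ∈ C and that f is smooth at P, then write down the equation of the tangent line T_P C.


Tangent line at P: 6*x - 8*y - 30 = 0.

Step 1: f(1, -3) = 0, so P lies on C.
Step 2: partial derivatives
  f_x(x, y) = -2*y, f_y(x, y) = -2*x + 2*y.
  f_x(P) = 6, f_y(P) = -8 (gradient nonzero, so P is smooth).
Step 3: tangent line at P: 6·(x − 1) + -8·(y − -3) = 0.
Expanding: 6*x - 8*y - 30 = 0.


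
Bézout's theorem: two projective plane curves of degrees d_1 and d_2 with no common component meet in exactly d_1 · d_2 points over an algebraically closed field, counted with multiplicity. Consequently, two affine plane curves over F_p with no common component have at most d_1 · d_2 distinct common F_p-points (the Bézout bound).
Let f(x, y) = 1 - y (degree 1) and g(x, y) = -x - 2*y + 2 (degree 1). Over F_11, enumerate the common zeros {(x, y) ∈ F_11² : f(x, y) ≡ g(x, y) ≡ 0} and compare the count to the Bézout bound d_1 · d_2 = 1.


Common zeros: {(0, 1)}; count = 1; Bézout bound = 1.

deg(f) = 1, deg(g) = 1, so Bézout bound = 1.
Scan x ∈ F_11. For each x, list the y ∈ F_11 with f(x, y) ≡ 0 and those with g(x, y) ≡ 0 (mod 11); the common zeros in that column are the intersection.
  x = 0: f ≡ 0 at y ∈ {1}; g ≡ 0 at y ∈ {1}; common: {1}.
  x = 1: f ≡ 0 at y ∈ {1}; g ≡ 0 at y ∈ {6}; common: ∅.
  x = 2: f ≡ 0 at y ∈ {1}; g ≡ 0 at y ∈ {0}; common: ∅.
  x = 3: f ≡ 0 at y ∈ {1}; g ≡ 0 at y ∈ {5}; common: ∅.
  x = 4: f ≡ 0 at y ∈ {1}; g ≡ 0 at y ∈ {10}; common: ∅.
  x = 5: f ≡ 0 at y ∈ {1}; g ≡ 0 at y ∈ {4}; common: ∅.
  x = 6: f ≡ 0 at y ∈ {1}; g ≡ 0 at y ∈ {9}; common: ∅.
  x = 7: f ≡ 0 at y ∈ {1}; g ≡ 0 at y ∈ {3}; common: ∅.
  x = 8: f ≡ 0 at y ∈ {1}; g ≡ 0 at y ∈ {8}; common: ∅.
  x = 9: f ≡ 0 at y ∈ {1}; g ≡ 0 at y ∈ {2}; common: ∅.
  x = 10: f ≡ 0 at y ∈ {1}; g ≡ 0 at y ∈ {7}; common: ∅.
Collecting: common zeros = {(0, 1)}, so the count is 1.
Comparison with the Bézout bound: 1 ≤ 1 = deg(f)·deg(g), as expected for curves with no common component (the bound is attained).


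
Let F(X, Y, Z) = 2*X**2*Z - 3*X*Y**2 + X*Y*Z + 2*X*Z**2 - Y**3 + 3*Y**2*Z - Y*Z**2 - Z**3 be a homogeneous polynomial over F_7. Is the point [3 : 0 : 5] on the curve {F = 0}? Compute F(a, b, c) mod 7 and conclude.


F(3,0,5) ≡ 3 (mod 7); P is NOT on the curve.

Evaluate F(3, 0, 5) term-by-term (mod 7).
  2*X**2*Z ↦ 2·9·1·5 = 90
  -3*X*Y**2 ↦ -3·3·0·1 = 0
  X*Y*Z ↦ 1·3·0·5 = 0
  2*X*Z**2 ↦ 2·3·1·25 = 150
  -Y**3 ↦ -1·1·0·1 = 0
  3*Y**2*Z ↦ 3·1·0·5 = 0
  -Y*Z**2 ↦ -1·1·0·25 = 0
  -Z**3 ↦ -1·1·1·125 = -125
Sum: F(3, 0, 5) = (90) + (0) + (0) + (150) + (0) + (0) + (0) + (-125) = 115.
Reducing mod 7: 115 ≡ 3 (mod 7).
Since F(a, b, c) ≡ 3 ≠ 0 (mod 7), P does NOT lie on the curve.


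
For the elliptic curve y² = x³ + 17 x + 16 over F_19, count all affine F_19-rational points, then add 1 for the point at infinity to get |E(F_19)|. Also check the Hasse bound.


Affine points = {(0, 4), (0, 15), (2, 1), (2, 18), (5, 6), (5, 13), (6, 7), (6, 12), (9, 9), (9, 10), (15, 6), (15, 13), (18, 6), (18, 13)}; affine count = 14; |E(F_19)| = 15.

Discriminant check: Δ ∝ 4a³ + 27b² = 4·17³ + 27·16² = 4·4913 + 27·256 ≡ 2 (mod 19). Nonzero ⇒ E is nonsingular.
For each x ∈ F_19, compute rhs = x³ + 17·x + 16 mod 19, then count y ∈ F_19 with y² ≡ rhs.
  x = 0: rhs = 16, matching y values: 4, 15 (2 points).
  x = 1: rhs = 15, matching y values: none (0 points).
  x = 2: rhs = 1, matching y values: 1, 18 (2 points).
  x = 3: rhs = 18, matching y values: none (0 points).
  x = 4: rhs = 15, matching y values: none (0 points).
  x = 5: rhs = 17, matching y values: 6, 13 (2 points).
  x = 6: rhs = 11, matching y values: 7, 12 (2 points).
  x = 7: rhs = 3, matching y values: none (0 points).
  x = 8: rhs = 18, matching y values: none (0 points).
  x = 9: rhs = 5, matching y values: 9, 10 (2 points).
  x = 10: rhs = 8, matching y values: none (0 points).
  x = 11: rhs = 14, matching y values: none (0 points).
  x = 12: rhs = 10, matching y values: none (0 points).
  x = 13: rhs = 2, matching y values: none (0 points).
  x = 14: rhs = 15, matching y values: none (0 points).
  x = 15: rhs = 17, matching y values: 6, 13 (2 points).
  x = 16: rhs = 14, matching y values: none (0 points).
  x = 17: rhs = 12, matching y values: none (0 points).
  x = 18: rhs = 17, matching y values: 6, 13 (2 points).
Total affine count: 14.
Full point count |E(F_19)| = 14 + 1 = 15.
Hasse bound: |15 − (19+1)| = |-5| = 5 ≤ 2√19 ≈ 8.7178 ✓.


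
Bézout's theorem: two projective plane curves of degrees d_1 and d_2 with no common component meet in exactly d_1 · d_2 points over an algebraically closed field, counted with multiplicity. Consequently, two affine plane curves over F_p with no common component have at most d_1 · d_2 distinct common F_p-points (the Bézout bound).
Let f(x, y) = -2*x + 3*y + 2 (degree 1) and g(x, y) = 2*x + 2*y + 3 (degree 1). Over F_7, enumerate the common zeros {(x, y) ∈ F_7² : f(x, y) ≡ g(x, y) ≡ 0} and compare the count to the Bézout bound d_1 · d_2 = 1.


Common zeros: {(3, 6)}; count = 1; Bézout bound = 1.

deg(f) = 1, deg(g) = 1, so Bézout bound = 1.
Scan x ∈ F_7. For each x, list the y ∈ F_7 with f(x, y) ≡ 0 and those with g(x, y) ≡ 0 (mod 7); the common zeros in that column are the intersection.
  x = 0: f ≡ 0 at y ∈ {4}; g ≡ 0 at y ∈ {2}; common: ∅.
  x = 1: f ≡ 0 at y ∈ {0}; g ≡ 0 at y ∈ {1}; common: ∅.
  x = 2: f ≡ 0 at y ∈ {3}; g ≡ 0 at y ∈ {0}; common: ∅.
  x = 3: f ≡ 0 at y ∈ {6}; g ≡ 0 at y ∈ {6}; common: {6}.
  x = 4: f ≡ 0 at y ∈ {2}; g ≡ 0 at y ∈ {5}; common: ∅.
  x = 5: f ≡ 0 at y ∈ {5}; g ≡ 0 at y ∈ {4}; common: ∅.
  x = 6: f ≡ 0 at y ∈ {1}; g ≡ 0 at y ∈ {3}; common: ∅.
Collecting: common zeros = {(3, 6)}, so the count is 1.
Comparison with the Bézout bound: 1 ≤ 1 = deg(f)·deg(g), as expected for curves with no common component (the bound is attained).


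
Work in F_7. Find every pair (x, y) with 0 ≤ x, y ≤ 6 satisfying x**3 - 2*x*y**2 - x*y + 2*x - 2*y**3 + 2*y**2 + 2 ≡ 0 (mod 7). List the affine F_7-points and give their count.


Affine F_7-points: {(2, 0), (2, 2), (2, 4), (3, 0)}; count = 4.

For each of the 49 pairs (x, y) ∈ F_7², evaluate f(x, y) mod 7. Record the zeros.
  x = 0: [0↦2, 1↦2, 2↦1, 3↦1, 4↦4, 5↦5, 6↦6]  zeros at y ∈ ∅
  x = 1: [0↦5, 1↦2, 2↦1, 3↦4, 4↦6, 5↦2, 6↦1]  zeros at y ∈ ∅
  x = 2: [0↦0, 1↦1, 2↦0, 3↦6, 4↦0, 5↦5, 6↦2]  zeros at y ∈ {0, 2, 4}
  x = 3: [0↦0, 1↦5, 2↦4, 3↦6, 4↦6, 5↦6, 6↦1]  zeros at y ∈ {0}
  x = 4: [0↦4, 1↦6, 2↦5, 3↦3, 4↦2, 5↦4, 6↦4]  zeros at y ∈ ∅
  x = 5: [0↦4, 1↦3, 2↦2, 3↦3, 4↦1, 5↦5, 6↦3]  zeros at y ∈ ∅
  x = 6: [0↦6, 1↦2, 2↦1, 3↦5, 4↦2, 5↦1, 6↦4]  zeros at y ∈ ∅
Collecting zeros: affine points = {(2, 0), (2, 2), (2, 4), (3, 0)}.
Total count |C(F_7)_aff| = 4.


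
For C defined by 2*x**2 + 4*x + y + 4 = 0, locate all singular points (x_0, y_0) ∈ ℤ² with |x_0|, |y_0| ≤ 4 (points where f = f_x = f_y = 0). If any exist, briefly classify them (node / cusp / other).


No singular points in the scanned grid; C is smooth there.

Compute partial derivatives:
  f_x = 4*x + 4.
  f_y = 1.
f_y = 1 is a nonzero constant, so f_y never vanishes: no point (x, y) can satisfy f = f_x = f_y = 0. In particular no (x, y) ∈ {−4, ..., 4}² is singular; the curve is smooth.


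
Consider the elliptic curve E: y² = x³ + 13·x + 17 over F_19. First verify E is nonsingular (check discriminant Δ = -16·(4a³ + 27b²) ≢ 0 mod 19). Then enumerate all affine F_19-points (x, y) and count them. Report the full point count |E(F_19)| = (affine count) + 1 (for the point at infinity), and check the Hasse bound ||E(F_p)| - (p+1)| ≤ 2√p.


Affine points = {(0, 6), (0, 13), (3, 8), (3, 11), (4, 0), (5, 6), (5, 13), (6, 8), (6, 11), (8, 5), (8, 14), (10, 8), (10, 11), (11, 3), (11, 16), (12, 1), (12, 18), (14, 6), (14, 13)}; affine count = 19; |E(F_19)| = 20.

Discriminant check: Δ ∝ 4a³ + 27b² = 4·13³ + 27·17² = 4·2197 + 27·289 ≡ 4 (mod 19). Nonzero ⇒ E is nonsingular.
For each x ∈ F_19, compute rhs = x³ + 13·x + 17 mod 19, then count y ∈ F_19 with y² ≡ rhs.
  x = 0: rhs = 17, matching y values: 6, 13 (2 points).
  x = 1: rhs = 12, matching y values: none (0 points).
  x = 2: rhs = 13, matching y values: none (0 points).
  x = 3: rhs = 7, matching y values: 8, 11 (2 points).
  x = 4: rhs = 0, matching y values: 0 (1 points).
  x = 5: rhs = 17, matching y values: 6, 13 (2 points).
  x = 6: rhs = 7, matching y values: 8, 11 (2 points).
  x = 7: rhs = 14, matching y values: none (0 points).
  x = 8: rhs = 6, matching y values: 5, 14 (2 points).
  x = 9: rhs = 8, matching y values: none (0 points).
  x = 10: rhs = 7, matching y values: 8, 11 (2 points).
  x = 11: rhs = 9, matching y values: 3, 16 (2 points).
  x = 12: rhs = 1, matching y values: 1, 18 (2 points).
  x = 13: rhs = 8, matching y values: none (0 points).
  x = 14: rhs = 17, matching y values: 6, 13 (2 points).
  x = 15: rhs = 15, matching y values: none (0 points).
  x = 16: rhs = 8, matching y values: none (0 points).
  x = 17: rhs = 2, matching y values: none (0 points).
  x = 18: rhs = 3, matching y values: none (0 points).
Total affine count: 19.
Full point count |E(F_19)| = 19 + 1 = 20.
Hasse bound: |20 − (19+1)| = |0| = 0 ≤ 2√19 ≈ 8.7178 ✓.


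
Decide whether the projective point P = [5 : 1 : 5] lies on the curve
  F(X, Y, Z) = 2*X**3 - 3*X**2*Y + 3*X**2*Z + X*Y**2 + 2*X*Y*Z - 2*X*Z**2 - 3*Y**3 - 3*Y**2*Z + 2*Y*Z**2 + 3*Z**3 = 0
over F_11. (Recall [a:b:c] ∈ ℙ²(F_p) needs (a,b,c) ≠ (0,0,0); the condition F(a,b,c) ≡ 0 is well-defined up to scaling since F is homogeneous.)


F(5,1,5) ≡ 3 (mod 11); P is NOT on the curve.

Evaluate F(5, 1, 5) term-by-term (mod 11).
  2*X**3 ↦ 2·125·1·1 = 250
  -3*X**2*Y ↦ -3·25·1·1 = -75
  3*X**2*Z ↦ 3·25·1·5 = 375
  X*Y**2 ↦ 1·5·1·1 = 5
  2*X*Y*Z ↦ 2·5·1·5 = 50
  -2*X*Z**2 ↦ -2·5·1·25 = -250
  -3*Y**3 ↦ -3·1·1·1 = -3
  -3*Y**2*Z ↦ -3·1·1·5 = -15
  2*Y*Z**2 ↦ 2·1·1·25 = 50
  3*Z**3 ↦ 3·1·1·125 = 375
Sum: F(5, 1, 5) = (250) + (-75) + (375) + (5) + (50) + (-250) + (-3) + (-15) + (50) + (375) = 762.
Reducing mod 11: 762 ≡ 3 (mod 11).
Since F(a, b, c) ≡ 3 ≠ 0 (mod 11), P does NOT lie on the curve.


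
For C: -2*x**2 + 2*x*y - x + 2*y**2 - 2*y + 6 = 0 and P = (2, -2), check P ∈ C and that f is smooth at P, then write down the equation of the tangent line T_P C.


Tangent line at P: -13*x - 6*y + 14 = 0.

Step 1: f(2, -2) = 0, so P lies on C.
Step 2: partial derivatives
  f_x(x, y) = -4*x + 2*y - 1, f_y(x, y) = 2*x + 4*y - 2.
  f_x(P) = -13, f_y(P) = -6 (gradient nonzero, so P is smooth).
Step 3: tangent line at P: -13·(x − 2) + -6·(y − -2) = 0.
Expanding: -13*x - 6*y + 14 = 0.


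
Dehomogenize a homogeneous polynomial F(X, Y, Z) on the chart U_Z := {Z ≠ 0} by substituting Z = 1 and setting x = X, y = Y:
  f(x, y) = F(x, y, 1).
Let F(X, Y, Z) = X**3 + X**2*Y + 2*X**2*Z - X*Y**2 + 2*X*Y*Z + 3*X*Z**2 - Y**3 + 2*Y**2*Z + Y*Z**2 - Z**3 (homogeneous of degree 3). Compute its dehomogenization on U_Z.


f(x, y) = x**3 + x**2*y + 2*x**2 - x*y**2 + 2*x*y + 3*x - y**3 + 2*y**2 + y - 1

On U_Z we set Z = 1. Each monomial c·X^i·Y^j·Z^k in F becomes c·x^i·y^j·1^k = c·x^i·y^j.
Substituting Z = 1: F(X, Y, 1) = x**3 + x**2*y + 2*x**2 - x*y**2 + 2*x*y + 3*x - y**3 + 2*y**2 + y - 1.
Note: deg(f) ≤ deg(F) = 3; strict inequality happens when F is divisible by Z (lost terms).


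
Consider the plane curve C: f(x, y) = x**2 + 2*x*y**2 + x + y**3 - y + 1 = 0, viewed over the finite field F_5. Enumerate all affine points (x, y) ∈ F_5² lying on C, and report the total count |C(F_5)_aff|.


Affine F_5-points: {(0, 3), (1, 1), (1, 3), (1, 4)}; count = 4.

For each of the 25 pairs (x, y) ∈ F_5², evaluate f(x, y) mod 5. Record the zeros.
  x = 0: [0↦1, 1↦1, 2↦2, 3↦0, 4↦1]  zeros at y ∈ {3}
  x = 1: [0↦3, 1↦0, 2↦2, 3↦0, 4↦0]  zeros at y ∈ {1, 3, 4}
  x = 2: [0↦2, 1↦1, 2↦4, 3↦2, 4↦1]  zeros at y ∈ ∅
  x = 3: [0↦3, 1↦4, 2↦3, 3↦1, 4↦4]  zeros at y ∈ ∅
  x = 4: [0↦1, 1↦4, 2↦4, 3↦2, 4↦4]  zeros at y ∈ ∅
Collecting zeros: affine points = {(0, 3), (1, 1), (1, 3), (1, 4)}.
Total count |C(F_5)_aff| = 4.


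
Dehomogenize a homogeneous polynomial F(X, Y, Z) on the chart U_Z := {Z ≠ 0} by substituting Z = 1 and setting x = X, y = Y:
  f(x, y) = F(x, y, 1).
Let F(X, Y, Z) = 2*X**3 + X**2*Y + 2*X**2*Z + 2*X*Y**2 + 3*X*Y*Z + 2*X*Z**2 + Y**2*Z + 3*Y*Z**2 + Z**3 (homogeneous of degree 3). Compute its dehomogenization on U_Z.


f(x, y) = 2*x**3 + x**2*y + 2*x**2 + 2*x*y**2 + 3*x*y + 2*x + y**2 + 3*y + 1

On U_Z we set Z = 1. Each monomial c·X^i·Y^j·Z^k in F becomes c·x^i·y^j·1^k = c·x^i·y^j.
Substituting Z = 1: F(X, Y, 1) = 2*x**3 + x**2*y + 2*x**2 + 2*x*y**2 + 3*x*y + 2*x + y**2 + 3*y + 1.
Note: deg(f) ≤ deg(F) = 3; strict inequality happens when F is divisible by Z (lost terms).


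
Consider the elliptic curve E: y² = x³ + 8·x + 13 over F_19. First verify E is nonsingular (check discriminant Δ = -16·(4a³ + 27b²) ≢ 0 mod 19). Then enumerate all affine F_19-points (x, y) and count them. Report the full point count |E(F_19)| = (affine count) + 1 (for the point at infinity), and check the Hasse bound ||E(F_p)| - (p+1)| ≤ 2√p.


Affine points = {(3, 8), (3, 11), (5, 8), (5, 11), (6, 7), (6, 12), (8, 0), (9, 4), (9, 15), (11, 8), (11, 11), (14, 0), (16, 0), (18, 2), (18, 17)}; affine count = 15; |E(F_19)| = 16.

Discriminant check: Δ ∝ 4a³ + 27b² = 4·8³ + 27·13² = 4·512 + 27·169 ≡ 18 (mod 19). Nonzero ⇒ E is nonsingular.
For each x ∈ F_19, compute rhs = x³ + 8·x + 13 mod 19, then count y ∈ F_19 with y² ≡ rhs.
  x = 0: rhs = 13, matching y values: none (0 points).
  x = 1: rhs = 3, matching y values: none (0 points).
  x = 2: rhs = 18, matching y values: none (0 points).
  x = 3: rhs = 7, matching y values: 8, 11 (2 points).
  x = 4: rhs = 14, matching y values: none (0 points).
  x = 5: rhs = 7, matching y values: 8, 11 (2 points).
  x = 6: rhs = 11, matching y values: 7, 12 (2 points).
  x = 7: rhs = 13, matching y values: none (0 points).
  x = 8: rhs = 0, matching y values: 0 (1 points).
  x = 9: rhs = 16, matching y values: 4, 15 (2 points).
  x = 10: rhs = 10, matching y values: none (0 points).
  x = 11: rhs = 7, matching y values: 8, 11 (2 points).
  x = 12: rhs = 13, matching y values: none (0 points).
  x = 13: rhs = 15, matching y values: none (0 points).
  x = 14: rhs = 0, matching y values: 0 (1 points).
  x = 15: rhs = 12, matching y values: none (0 points).
  x = 16: rhs = 0, matching y values: 0 (1 points).
  x = 17: rhs = 8, matching y values: none (0 points).
  x = 18: rhs = 4, matching y values: 2, 17 (2 points).
Total affine count: 15.
Full point count |E(F_19)| = 15 + 1 = 16.
Hasse bound: |16 − (19+1)| = |-4| = 4 ≤ 2√19 ≈ 8.7178 ✓.


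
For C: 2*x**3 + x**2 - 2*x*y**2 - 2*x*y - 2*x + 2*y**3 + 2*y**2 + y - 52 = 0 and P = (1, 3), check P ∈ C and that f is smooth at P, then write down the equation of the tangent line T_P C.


Tangent line at P: -18*x + 53*y - 141 = 0.

Step 1: f(1, 3) = 0, so P lies on C.
Step 2: partial derivatives
  f_x(x, y) = 6*x**2 + 2*x - 2*y**2 - 2*y - 2, f_y(x, y) = -4*x*y - 2*x + 6*y**2 + 4*y + 1.
  f_x(P) = -18, f_y(P) = 53 (gradient nonzero, so P is smooth).
Step 3: tangent line at P: -18·(x − 1) + 53·(y − 3) = 0.
Expanding: -18*x + 53*y - 141 = 0.


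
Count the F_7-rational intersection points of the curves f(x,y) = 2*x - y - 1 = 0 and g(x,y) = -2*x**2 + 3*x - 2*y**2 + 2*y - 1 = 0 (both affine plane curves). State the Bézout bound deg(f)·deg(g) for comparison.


Common zeros: {(1, 1), (4, 0)}; count = 2; Bézout bound = 2.

deg(f) = 1, deg(g) = 2, so Bézout bound = 2.
Scan x ∈ F_7. For each x, list the y ∈ F_7 with f(x, y) ≡ 0 and those with g(x, y) ≡ 0 (mod 7); the common zeros in that column are the intersection.
  x = 0: f ≡ 0 at y ∈ {6}; g ≡ 0 at y ∈ ∅; common: ∅.
  x = 1: f ≡ 0 at y ∈ {1}; g ≡ 0 at y ∈ {0, 1}; common: {1}.
  x = 2: f ≡ 0 at y ∈ {3}; g ≡ 0 at y ∈ {2, 6}; common: ∅.
  x = 3: f ≡ 0 at y ∈ {5}; g ≡ 0 at y ∈ {2, 6}; common: ∅.
  x = 4: f ≡ 0 at y ∈ {0}; g ≡ 0 at y ∈ {0, 1}; common: {0}.
  x = 5: f ≡ 0 at y ∈ {2}; g ≡ 0 at y ∈ ∅; common: ∅.
  x = 6: f ≡ 0 at y ∈ {4}; g ≡ 0 at y ∈ ∅; common: ∅.
Collecting: common zeros = {(1, 1), (4, 0)}, so the count is 2.
Comparison with the Bézout bound: 2 ≤ 2 = deg(f)·deg(g), as expected for curves with no common component (the bound is attained).


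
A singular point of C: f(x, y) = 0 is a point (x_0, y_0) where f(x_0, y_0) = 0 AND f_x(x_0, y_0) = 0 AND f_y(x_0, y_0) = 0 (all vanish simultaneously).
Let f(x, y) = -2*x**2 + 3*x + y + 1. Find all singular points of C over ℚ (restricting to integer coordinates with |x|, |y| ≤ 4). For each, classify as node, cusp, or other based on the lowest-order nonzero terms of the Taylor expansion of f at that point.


No singular points in the scanned grid; C is smooth there.

Compute partial derivatives:
  f_x = 3 - 4*x.
  f_y = 1.
f_y = 1 is a nonzero constant, so f_y never vanishes: no point (x, y) can satisfy f = f_x = f_y = 0. In particular no (x, y) ∈ {−4, ..., 4}² is singular; the curve is smooth.


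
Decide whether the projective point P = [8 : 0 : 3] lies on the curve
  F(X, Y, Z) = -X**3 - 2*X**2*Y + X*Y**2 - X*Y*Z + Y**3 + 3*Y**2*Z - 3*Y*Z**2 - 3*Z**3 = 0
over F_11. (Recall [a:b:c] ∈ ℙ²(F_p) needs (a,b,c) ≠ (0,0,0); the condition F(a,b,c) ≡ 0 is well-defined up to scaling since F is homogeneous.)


F(8,0,3) ≡ 1 (mod 11); P is NOT on the curve.

Evaluate F(8, 0, 3) term-by-term (mod 11).
  -X**3 ↦ -1·512·1·1 = -512
  -2*X**2*Y ↦ -2·64·0·1 = 0
  X*Y**2 ↦ 1·8·0·1 = 0
  -X*Y*Z ↦ -1·8·0·3 = 0
  Y**3 ↦ 1·1·0·1 = 0
  3*Y**2*Z ↦ 3·1·0·3 = 0
  -3*Y*Z**2 ↦ -3·1·0·9 = 0
  -3*Z**3 ↦ -3·1·1·27 = -81
Sum: F(8, 0, 3) = (-512) + (0) + (0) + (0) + (0) + (0) + (0) + (-81) = -593.
Reducing mod 11: -593 ≡ 1 (mod 11).
Since F(a, b, c) ≡ 1 ≠ 0 (mod 11), P does NOT lie on the curve.


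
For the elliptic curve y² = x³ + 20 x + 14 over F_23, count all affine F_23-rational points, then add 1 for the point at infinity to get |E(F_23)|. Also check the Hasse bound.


Affine points = {(1, 9), (1, 14), (2, 4), (2, 19), (3, 3), (3, 20), (5, 3), (5, 20), (9, 7), (9, 16), (10, 8), (10, 15), (11, 1), (11, 22), (12, 2), (12, 21), (14, 5), (14, 18), (15, 3), (15, 20), (17, 0), (19, 10), (19, 13), (21, 9), (21, 14), (22, 4), (22, 19)}; affine count = 27; |E(F_23)| = 28.

Discriminant check: Δ ∝ 4a³ + 27b² = 4·20³ + 27·14² = 4·8000 + 27·196 ≡ 9 (mod 23). Nonzero ⇒ E is nonsingular.
For each x ∈ F_23, compute rhs = x³ + 20·x + 14 mod 23, then count y ∈ F_23 with y² ≡ rhs.
  x = 0: rhs = 14, matching y values: none (0 points).
  x = 1: rhs = 12, matching y values: 9, 14 (2 points).
  x = 2: rhs = 16, matching y values: 4, 19 (2 points).
  x = 3: rhs = 9, matching y values: 3, 20 (2 points).
  x = 4: rhs = 20, matching y values: none (0 points).
  x = 5: rhs = 9, matching y values: 3, 20 (2 points).
  x = 6: rhs = 5, matching y values: none (0 points).
  x = 7: rhs = 14, matching y values: none (0 points).
  x = 8: rhs = 19, matching y values: none (0 points).
  x = 9: rhs = 3, matching y values: 7, 16 (2 points).
  x = 10: rhs = 18, matching y values: 8, 15 (2 points).
  x = 11: rhs = 1, matching y values: 1, 22 (2 points).
  x = 12: rhs = 4, matching y values: 2, 21 (2 points).
  x = 13: rhs = 10, matching y values: none (0 points).
  x = 14: rhs = 2, matching y values: 5, 18 (2 points).
  x = 15: rhs = 9, matching y values: 3, 20 (2 points).
  x = 16: rhs = 14, matching y values: none (0 points).
  x = 17: rhs = 0, matching y values: 0 (1 points).
  x = 18: rhs = 19, matching y values: none (0 points).
  x = 19: rhs = 8, matching y values: 10, 13 (2 points).
  x = 20: rhs = 19, matching y values: none (0 points).
  x = 21: rhs = 12, matching y values: 9, 14 (2 points).
  x = 22: rhs = 16, matching y values: 4, 19 (2 points).
Total affine count: 27.
Full point count |E(F_23)| = 27 + 1 = 28.
Hasse bound: |28 − (23+1)| = |4| = 4 ≤ 2√23 ≈ 9.5917 ✓.


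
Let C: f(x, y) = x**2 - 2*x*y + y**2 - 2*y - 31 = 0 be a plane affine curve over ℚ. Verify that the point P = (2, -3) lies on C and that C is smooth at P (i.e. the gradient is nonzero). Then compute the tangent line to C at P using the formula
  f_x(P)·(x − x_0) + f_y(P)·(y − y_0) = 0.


Tangent line at P: 10*x - 12*y - 56 = 0.

Step 1: f(2, -3) = 0, so P lies on C.
Step 2: partial derivatives
  f_x(x, y) = 2*x - 2*y, f_y(x, y) = -2*x + 2*y - 2.
  f_x(P) = 10, f_y(P) = -12 (gradient nonzero, so P is smooth).
Step 3: tangent line at P: 10·(x − 2) + -12·(y − -3) = 0.
Expanding: 10*x - 12*y - 56 = 0.


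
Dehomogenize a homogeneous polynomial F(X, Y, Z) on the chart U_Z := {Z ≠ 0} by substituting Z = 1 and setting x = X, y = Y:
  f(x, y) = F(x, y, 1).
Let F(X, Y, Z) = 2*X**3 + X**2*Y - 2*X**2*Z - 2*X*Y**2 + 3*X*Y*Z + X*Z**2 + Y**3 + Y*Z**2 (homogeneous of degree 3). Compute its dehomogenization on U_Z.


f(x, y) = 2*x**3 + x**2*y - 2*x**2 - 2*x*y**2 + 3*x*y + x + y**3 + y

On U_Z we set Z = 1. Each monomial c·X^i·Y^j·Z^k in F becomes c·x^i·y^j·1^k = c·x^i·y^j.
Substituting Z = 1: F(X, Y, 1) = 2*x**3 + x**2*y - 2*x**2 - 2*x*y**2 + 3*x*y + x + y**3 + y.
Note: deg(f) ≤ deg(F) = 3; strict inequality happens when F is divisible by Z (lost terms).


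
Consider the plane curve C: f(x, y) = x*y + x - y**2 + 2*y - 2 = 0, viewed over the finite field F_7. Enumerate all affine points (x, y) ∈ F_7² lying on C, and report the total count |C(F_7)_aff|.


Affine F_7-points: {(2, 0), (2, 4), (3, 2), (3, 3), (4, 1), (4, 5)}; count = 6.

For each of the 49 pairs (x, y) ∈ F_7², evaluate f(x, y) mod 7. Record the zeros.
  x = 0: [0↦5, 1↦6, 2↦5, 3↦2, 4↦4, 5↦4, 6↦2]  zeros at y ∈ ∅
  x = 1: [0↦6, 1↦1, 2↦1, 3↦6, 4↦2, 5↦3, 6↦2]  zeros at y ∈ ∅
  x = 2: [0↦0, 1↦3, 2↦4, 3↦3, 4↦0, 5↦2, 6↦2]  zeros at y ∈ {0, 4}
  x = 3: [0↦1, 1↦5, 2↦0, 3↦0, 4↦5, 5↦1, 6↦2]  zeros at y ∈ {2, 3}
  x = 4: [0↦2, 1↦0, 2↦3, 3↦4, 4↦3, 5↦0, 6↦2]  zeros at y ∈ {1, 5}
  x = 5: [0↦3, 1↦2, 2↦6, 3↦1, 4↦1, 5↦6, 6↦2]  zeros at y ∈ ∅
  x = 6: [0↦4, 1↦4, 2↦2, 3↦5, 4↦6, 5↦5, 6↦2]  zeros at y ∈ ∅
Collecting zeros: affine points = {(2, 0), (2, 4), (3, 2), (3, 3), (4, 1), (4, 5)}.
Total count |C(F_7)_aff| = 6.


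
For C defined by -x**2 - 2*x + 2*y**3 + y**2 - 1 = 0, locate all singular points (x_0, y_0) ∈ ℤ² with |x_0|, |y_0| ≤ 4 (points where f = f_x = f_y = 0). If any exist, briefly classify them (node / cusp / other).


Singular points: {(-1, 0)}; classification: node.

Compute partial derivatives:
  f_x = -2*x - 2.
  f_y = 6*y**2 + 2*y.
Scan x_0 ∈ {−4, ..., 4}. For each x_0, f_y(x_0, y) is a polynomial in y; find its integer roots y ∈ {−4, ..., 4}, then test f_x and f at those candidates.
  x = -4: f_y(-4, y) = 6*y**2 + 2*y; vanishes at y ∈ {0}. (-4, 0): f_x = 6 ≠ 0.
  x = -3: f_y(-3, y) = 6*y**2 + 2*y; vanishes at y ∈ {0}. (-3, 0): f_x = 4 ≠ 0.
  x = -2: f_y(-2, y) = 6*y**2 + 2*y; vanishes at y ∈ {0}. (-2, 0): f_x = 2 ≠ 0.
  x = -1: f_y(-1, y) = 6*y**2 + 2*y; vanishes at y ∈ {0}. (-1, 0): f_x = 0, f = 0 — SINGULAR.
  x = 0: f_y(0, y) = 6*y**2 + 2*y; vanishes at y ∈ {0}. (0, 0): f_x = -2 ≠ 0.
  x = 1: f_y(1, y) = 6*y**2 + 2*y; vanishes at y ∈ {0}. (1, 0): f_x = -4 ≠ 0.
  x = 2: f_y(2, y) = 6*y**2 + 2*y; vanishes at y ∈ {0}. (2, 0): f_x = -6 ≠ 0.
  x = 3: f_y(3, y) = 6*y**2 + 2*y; vanishes at y ∈ {0}. (3, 0): f_x = -8 ≠ 0.
  x = 4: f_y(4, y) = 6*y**2 + 2*y; vanishes at y ∈ {0}. (4, 0): f_x = -10 ≠ 0.
Only singular point on the grid: (-1, 0).
Classify: substitute x = -1 + u, y = 0 + v and expand: f = -u**2 + 2*v**3 + v**2.
No constant or linear terms (consistent with a singular point). Quadratic part: -u**2 + v**2. Cubic part: 2*v**3.
The quadratic part v**2 - u**2 = (v − u)(v + u) splits into two distinct linear factors, so there are two distinct tangent lines y − 0 = ±(x − -1) — this is a node (ordinary double point).
Classification: node.


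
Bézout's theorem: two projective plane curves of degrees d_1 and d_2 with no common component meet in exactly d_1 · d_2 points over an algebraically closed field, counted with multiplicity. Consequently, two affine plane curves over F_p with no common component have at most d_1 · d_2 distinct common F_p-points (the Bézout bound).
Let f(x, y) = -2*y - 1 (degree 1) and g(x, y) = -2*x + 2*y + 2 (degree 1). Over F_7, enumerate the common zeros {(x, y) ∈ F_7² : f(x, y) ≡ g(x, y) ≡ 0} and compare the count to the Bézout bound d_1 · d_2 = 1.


Common zeros: {(4, 3)}; count = 1; Bézout bound = 1.

deg(f) = 1, deg(g) = 1, so Bézout bound = 1.
Scan x ∈ F_7. For each x, list the y ∈ F_7 with f(x, y) ≡ 0 and those with g(x, y) ≡ 0 (mod 7); the common zeros in that column are the intersection.
  x = 0: f ≡ 0 at y ∈ {3}; g ≡ 0 at y ∈ {6}; common: ∅.
  x = 1: f ≡ 0 at y ∈ {3}; g ≡ 0 at y ∈ {0}; common: ∅.
  x = 2: f ≡ 0 at y ∈ {3}; g ≡ 0 at y ∈ {1}; common: ∅.
  x = 3: f ≡ 0 at y ∈ {3}; g ≡ 0 at y ∈ {2}; common: ∅.
  x = 4: f ≡ 0 at y ∈ {3}; g ≡ 0 at y ∈ {3}; common: {3}.
  x = 5: f ≡ 0 at y ∈ {3}; g ≡ 0 at y ∈ {4}; common: ∅.
  x = 6: f ≡ 0 at y ∈ {3}; g ≡ 0 at y ∈ {5}; common: ∅.
Collecting: common zeros = {(4, 3)}, so the count is 1.
Comparison with the Bézout bound: 1 ≤ 1 = deg(f)·deg(g), as expected for curves with no common component (the bound is attained).


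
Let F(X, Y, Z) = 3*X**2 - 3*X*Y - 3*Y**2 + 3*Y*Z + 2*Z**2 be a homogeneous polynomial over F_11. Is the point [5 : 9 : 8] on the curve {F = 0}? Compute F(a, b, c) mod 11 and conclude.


F(5,9,8) ≡ 8 (mod 11); P is NOT on the curve.

Evaluate F(5, 9, 8) term-by-term (mod 11).
  3*X**2 ↦ 3·25·1·1 = 75
  -3*X*Y ↦ -3·5·9·1 = -135
  -3*Y**2 ↦ -3·1·81·1 = -243
  3*Y*Z ↦ 3·1·9·8 = 216
  2*Z**2 ↦ 2·1·1·64 = 128
Sum: F(5, 9, 8) = (75) + (-135) + (-243) + (216) + (128) = 41.
Reducing mod 11: 41 ≡ 8 (mod 11).
Since F(a, b, c) ≡ 8 ≠ 0 (mod 11), P does NOT lie on the curve.


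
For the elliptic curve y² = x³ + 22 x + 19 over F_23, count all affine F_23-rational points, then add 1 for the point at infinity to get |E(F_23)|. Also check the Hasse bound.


Affine points = {(2, 5), (2, 18), (5, 1), (5, 22), (9, 7), (9, 16), (13, 8), (13, 15), (14, 9), (14, 14), (17, 4), (17, 19), (20, 8), (20, 15), (21, 6), (21, 17)}; affine count = 16; |E(F_23)| = 17.

Discriminant check: Δ ∝ 4a³ + 27b² = 4·22³ + 27·19² = 4·10648 + 27·361 ≡ 14 (mod 23). Nonzero ⇒ E is nonsingular.
For each x ∈ F_23, compute rhs = x³ + 22·x + 19 mod 23, then count y ∈ F_23 with y² ≡ rhs.
  x = 0: rhs = 19, matching y values: none (0 points).
  x = 1: rhs = 19, matching y values: none (0 points).
  x = 2: rhs = 2, matching y values: 5, 18 (2 points).
  x = 3: rhs = 20, matching y values: none (0 points).
  x = 4: rhs = 10, matching y values: none (0 points).
  x = 5: rhs = 1, matching y values: 1, 22 (2 points).
  x = 6: rhs = 22, matching y values: none (0 points).
  x = 7: rhs = 10, matching y values: none (0 points).
  x = 8: rhs = 17, matching y values: none (0 points).
  x = 9: rhs = 3, matching y values: 7, 16 (2 points).
  x = 10: rhs = 20, matching y values: none (0 points).
  x = 11: rhs = 5, matching y values: none (0 points).
  x = 12: rhs = 10, matching y values: none (0 points).
  x = 13: rhs = 18, matching y values: 8, 15 (2 points).
  x = 14: rhs = 12, matching y values: 9, 14 (2 points).
  x = 15: rhs = 21, matching y values: none (0 points).
  x = 16: rhs = 5, matching y values: none (0 points).
  x = 17: rhs = 16, matching y values: 4, 19 (2 points).
  x = 18: rhs = 14, matching y values: none (0 points).
  x = 19: rhs = 5, matching y values: none (0 points).
  x = 20: rhs = 18, matching y values: 8, 15 (2 points).
  x = 21: rhs = 13, matching y values: 6, 17 (2 points).
  x = 22: rhs = 19, matching y values: none (0 points).
Total affine count: 16.
Full point count |E(F_23)| = 16 + 1 = 17.
Hasse bound: |17 − (23+1)| = |-7| = 7 ≤ 2√23 ≈ 9.5917 ✓.


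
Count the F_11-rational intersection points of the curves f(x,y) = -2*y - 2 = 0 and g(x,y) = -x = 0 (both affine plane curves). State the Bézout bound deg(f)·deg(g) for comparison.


Common zeros: {(0, 10)}; count = 1; Bézout bound = 1.

deg(f) = 1, deg(g) = 1, so Bézout bound = 1.
Scan x ∈ F_11. For each x, list the y ∈ F_11 with f(x, y) ≡ 0 and those with g(x, y) ≡ 0 (mod 11); the common zeros in that column are the intersection.
  x = 0: f ≡ 0 at y ∈ {10}; g ≡ 0 at y ∈ {0, 1, 2, 3, 4, 5, 6, 7, 8, 9, 10}; common: {10}.
  x = 1: f ≡ 0 at y ∈ {10}; g ≡ 0 at y ∈ ∅; common: ∅.
  x = 2: f ≡ 0 at y ∈ {10}; g ≡ 0 at y ∈ ∅; common: ∅.
  x = 3: f ≡ 0 at y ∈ {10}; g ≡ 0 at y ∈ ∅; common: ∅.
  x = 4: f ≡ 0 at y ∈ {10}; g ≡ 0 at y ∈ ∅; common: ∅.
  x = 5: f ≡ 0 at y ∈ {10}; g ≡ 0 at y ∈ ∅; common: ∅.
  x = 6: f ≡ 0 at y ∈ {10}; g ≡ 0 at y ∈ ∅; common: ∅.
  x = 7: f ≡ 0 at y ∈ {10}; g ≡ 0 at y ∈ ∅; common: ∅.
  x = 8: f ≡ 0 at y ∈ {10}; g ≡ 0 at y ∈ ∅; common: ∅.
  x = 9: f ≡ 0 at y ∈ {10}; g ≡ 0 at y ∈ ∅; common: ∅.
  x = 10: f ≡ 0 at y ∈ {10}; g ≡ 0 at y ∈ ∅; common: ∅.
Collecting: common zeros = {(0, 10)}, so the count is 1.
Comparison with the Bézout bound: 1 ≤ 1 = deg(f)·deg(g), as expected for curves with no common component (the bound is attained).


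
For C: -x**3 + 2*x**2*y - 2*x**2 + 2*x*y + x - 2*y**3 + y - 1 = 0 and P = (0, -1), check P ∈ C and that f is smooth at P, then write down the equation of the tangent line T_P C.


Tangent line at P: -x - 5*y - 5 = 0.

Step 1: f(0, -1) = 0, so P lies on C.
Step 2: partial derivatives
  f_x(x, y) = -3*x**2 + 4*x*y - 4*x + 2*y + 1, f_y(x, y) = 2*x**2 + 2*x - 6*y**2 + 1.
  f_x(P) = -1, f_y(P) = -5 (gradient nonzero, so P is smooth).
Step 3: tangent line at P: -1·(x − 0) + -5·(y − -1) = 0.
Expanding: -x - 5*y - 5 = 0.


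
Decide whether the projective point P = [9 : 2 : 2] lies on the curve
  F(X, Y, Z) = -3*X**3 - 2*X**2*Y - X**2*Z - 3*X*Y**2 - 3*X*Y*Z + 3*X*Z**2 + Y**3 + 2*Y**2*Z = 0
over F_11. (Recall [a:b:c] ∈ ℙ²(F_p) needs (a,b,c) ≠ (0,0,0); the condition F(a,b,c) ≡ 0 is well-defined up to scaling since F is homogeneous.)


F(9,2,2) ≡ 4 (mod 11); P is NOT on the curve.

Evaluate F(9, 2, 2) term-by-term (mod 11).
  -3*X**3 ↦ -3·729·1·1 = -2187
  -2*X**2*Y ↦ -2·81·2·1 = -324
  -X**2*Z ↦ -1·81·1·2 = -162
  -3*X*Y**2 ↦ -3·9·4·1 = -108
  -3*X*Y*Z ↦ -3·9·2·2 = -108
  3*X*Z**2 ↦ 3·9·1·4 = 108
  Y**3 ↦ 1·1·8·1 = 8
  2*Y**2*Z ↦ 2·1·4·2 = 16
Sum: F(9, 2, 2) = (-2187) + (-324) + (-162) + (-108) + (-108) + (108) + (8) + (16) = -2757.
Reducing mod 11: -2757 ≡ 4 (mod 11).
Since F(a, b, c) ≡ 4 ≠ 0 (mod 11), P does NOT lie on the curve.


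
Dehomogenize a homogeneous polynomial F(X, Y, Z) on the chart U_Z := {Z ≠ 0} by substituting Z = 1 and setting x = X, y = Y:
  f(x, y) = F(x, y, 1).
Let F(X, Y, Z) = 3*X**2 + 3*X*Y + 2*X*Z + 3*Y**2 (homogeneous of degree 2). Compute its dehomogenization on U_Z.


f(x, y) = 3*x**2 + 3*x*y + 2*x + 3*y**2

On U_Z we set Z = 1. Each monomial c·X^i·Y^j·Z^k in F becomes c·x^i·y^j·1^k = c·x^i·y^j.
Substituting Z = 1: F(X, Y, 1) = 3*x**2 + 3*x*y + 2*x + 3*y**2.
Note: deg(f) ≤ deg(F) = 2; strict inequality happens when F is divisible by Z (lost terms).
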